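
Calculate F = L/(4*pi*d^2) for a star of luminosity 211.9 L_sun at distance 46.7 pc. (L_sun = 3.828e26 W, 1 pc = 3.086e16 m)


F = L / (4*pi*d^2) = 8.112e+28 / (4*pi*(1.441e+18)^2) = 3.108e-09

3.108e-09 W/m^2


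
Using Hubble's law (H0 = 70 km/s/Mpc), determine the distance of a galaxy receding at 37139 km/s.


d = v / H0 = 37139 / 70 = 530.5571

530.5571 Mpc


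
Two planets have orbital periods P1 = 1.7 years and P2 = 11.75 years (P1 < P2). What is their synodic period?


1/P_syn = |1/P1 - 1/P2| = |1/1.7 - 1/11.75| => P_syn = 1.9876

1.9876 years


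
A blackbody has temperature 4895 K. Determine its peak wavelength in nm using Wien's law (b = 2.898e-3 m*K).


lam_max = b / T = 2.898e-3 / 4895 = 5.920e-07 m = 592.0327 nm

592.0327 nm


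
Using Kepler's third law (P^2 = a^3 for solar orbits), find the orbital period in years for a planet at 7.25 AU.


P = a^(3/2) = 7.25^1.5 = 19.5212

19.5212 years


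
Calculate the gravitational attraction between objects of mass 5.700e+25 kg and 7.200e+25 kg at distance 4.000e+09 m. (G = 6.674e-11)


F = G*m1*m2/r^2 = 6.674e-11 * 5.700e+25 * 7.200e+25 / (4.000e+09)^2 = 6.674e-11 * 4.104e+51 / 1.600e+19 = 1.712e+22

1.712e+22 N


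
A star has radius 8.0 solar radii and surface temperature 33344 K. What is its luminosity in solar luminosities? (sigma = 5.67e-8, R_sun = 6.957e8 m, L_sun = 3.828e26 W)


R = 8.0 * 6.957e8 m = 5.5656e+09 m. L = 4*pi*R^2*sigma*T^4 = 4*pi*(5.5656e+09)^2 * 5.67e-8 * 33344^4 = 2.728272169e+31 W. L/L_sun = 2.728272169e+31 / 3.828e26 = 71271.4778

71271.4778 L_sun


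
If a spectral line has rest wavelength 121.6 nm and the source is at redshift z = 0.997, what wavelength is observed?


lam_obs = lam_emit * (1 + z) = 121.6 * (1 + 0.997) = 242.8352

242.8352 nm


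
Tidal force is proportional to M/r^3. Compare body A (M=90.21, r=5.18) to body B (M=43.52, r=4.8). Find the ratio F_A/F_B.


Ratio = (M1/r1^3) / (M2/r2^3) = (90.21/5.18^3) / (43.52/4.8^3) = 1.6493

1.6493


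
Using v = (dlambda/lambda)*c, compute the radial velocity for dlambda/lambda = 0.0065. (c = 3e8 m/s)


v = (dlambda/lambda) * c = 0.0065 * 3e8 = 1.950e+06

1.950e+06 m/s


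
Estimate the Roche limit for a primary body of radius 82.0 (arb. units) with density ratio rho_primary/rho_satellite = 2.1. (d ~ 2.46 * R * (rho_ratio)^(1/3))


d_Roche = 2.46 * 82.0 * 2.1^(1/3) = 258.3184

258.3184


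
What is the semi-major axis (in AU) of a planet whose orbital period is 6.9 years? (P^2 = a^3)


a = P^(2/3) = 6.9^(2/3) = 3.6244

3.6244 AU


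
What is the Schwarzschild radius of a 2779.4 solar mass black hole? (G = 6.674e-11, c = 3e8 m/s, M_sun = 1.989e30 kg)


M = 2779.4 * 1.989e30 kg = 5.5282266e+33 kg. rs = 2GM/c^2 = 2 * 6.674e-11 * 5.5282266e+33 / (3e8)^2 = 8.199e+06

8.199e+06 m


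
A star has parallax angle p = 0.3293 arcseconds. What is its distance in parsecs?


d = 1/p = 1/0.3293 = 3.0367

3.0367 pc


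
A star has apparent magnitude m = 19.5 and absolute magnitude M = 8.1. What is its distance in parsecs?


d = 10^((m - M + 5)/5) = 10^((19.5 - 8.1 + 5)/5) = 1905.4607

1905.4607 pc


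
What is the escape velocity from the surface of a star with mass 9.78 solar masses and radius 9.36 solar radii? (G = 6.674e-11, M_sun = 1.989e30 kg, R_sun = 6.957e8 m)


M = 9.78 * 1.989e30 kg = 1.945242e+31 kg; R = 9.36 * 6.957e8 m = 6.511752e+09 m. v_esc = sqrt(2GM/R) = sqrt(2 * 6.674e-11 * 1.945242e+31 / 6.511752e+09) = 631460.2132

631460.2132 m/s


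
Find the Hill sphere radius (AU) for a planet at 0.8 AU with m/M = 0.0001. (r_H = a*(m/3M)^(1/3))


r_H = a * (m/3M)^(1/3) = 0.8 * (0.0001/3)^(1/3) = 0.0257

0.0257 AU


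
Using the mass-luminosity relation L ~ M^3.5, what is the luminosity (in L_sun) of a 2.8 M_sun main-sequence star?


L/L_sun = (M/M_sun)^3.5 = 2.8^3.5 = 36.7327

36.7327 L_sun


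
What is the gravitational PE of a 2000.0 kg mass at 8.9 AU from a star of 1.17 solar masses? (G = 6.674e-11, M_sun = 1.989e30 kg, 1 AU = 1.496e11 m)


M = 1.17 * 1.989e30 kg = 2.32713e+30 kg; r = 8.9 AU * 1.496e11 m/AU = 1.33144e+12 m. U = -GM*m/r = -(6.674e-11 * 2.32713e+30 * 2000.0) / 1.33144e+12 = -2.333e+11

-2.333e+11 J


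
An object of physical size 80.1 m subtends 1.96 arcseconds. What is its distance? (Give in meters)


D = size / theta_rad, theta_rad = 1.96 * pi/(180*3600) = 9.502e-06, D = 8.429e+06

8.429e+06 m


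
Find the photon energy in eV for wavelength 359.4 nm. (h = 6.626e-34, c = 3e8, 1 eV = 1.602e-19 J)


E = hc/lambda = 6.626e-34 * 3e8 / 3.594e-07 = 5.531e-19 J = 3.4525 eV

3.4525 eV


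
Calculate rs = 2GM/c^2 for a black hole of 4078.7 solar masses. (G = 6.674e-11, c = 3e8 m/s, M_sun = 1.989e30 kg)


M = 4078.7 * 1.989e30 kg = 8.1125343e+33 kg. rs = 2GM/c^2 = 2 * 6.674e-11 * 8.1125343e+33 / (3e8)^2 = 1.203e+07

1.203e+07 m


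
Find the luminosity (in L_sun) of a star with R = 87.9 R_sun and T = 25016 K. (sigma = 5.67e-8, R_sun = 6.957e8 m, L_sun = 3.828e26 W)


R = 87.9 * 6.957e8 m = 6.115203e+10 m. L = 4*pi*R^2*sigma*T^4 = 4*pi*(6.115203e+10)^2 * 5.67e-8 * 25016^4 = 1.043484861e+33 W. L/L_sun = 1.043484861e+33 / 3.828e26 = 2.726e+06

2.726e+06 L_sun


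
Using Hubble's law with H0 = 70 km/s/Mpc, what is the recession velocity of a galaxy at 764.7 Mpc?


v = H0 * d = 70 * 764.7 = 53529.0

53529.0 km/s


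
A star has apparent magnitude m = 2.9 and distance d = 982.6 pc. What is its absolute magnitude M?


M = m - 5*log10(d) + 5 = 2.9 - 5*log10(982.6) + 5 = -7.0619

-7.0619


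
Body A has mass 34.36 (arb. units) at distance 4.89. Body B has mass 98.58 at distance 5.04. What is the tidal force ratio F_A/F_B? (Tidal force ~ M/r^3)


Ratio = (M1/r1^3) / (M2/r2^3) = (34.36/4.89^3) / (98.58/5.04^3) = 0.3816

0.3816


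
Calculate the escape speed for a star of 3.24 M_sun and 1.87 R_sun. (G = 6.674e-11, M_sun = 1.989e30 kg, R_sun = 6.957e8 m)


M = 3.24 * 1.989e30 kg = 6.44436e+30 kg; R = 1.87 * 6.957e8 m = 1.300959e+09 m. v_esc = sqrt(2GM/R) = sqrt(2 * 6.674e-11 * 6.44436e+30 / 1.300959e+09) = 813141.6201

813141.6201 m/s


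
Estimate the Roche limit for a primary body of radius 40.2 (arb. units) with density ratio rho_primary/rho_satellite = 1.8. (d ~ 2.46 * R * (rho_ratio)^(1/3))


d_Roche = 2.46 * 40.2 * 1.8^(1/3) = 120.2962

120.2962


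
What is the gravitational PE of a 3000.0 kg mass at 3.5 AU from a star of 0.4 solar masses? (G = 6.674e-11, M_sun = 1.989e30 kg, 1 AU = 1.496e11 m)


M = 0.4 * 1.989e30 kg = 7.956e+29 kg; r = 3.5 AU * 1.496e11 m/AU = 5.236e+11 m. U = -GM*m/r = -(6.674e-11 * 7.956e+29 * 3000.0) / 5.236e+11 = -3.042e+11

-3.042e+11 J


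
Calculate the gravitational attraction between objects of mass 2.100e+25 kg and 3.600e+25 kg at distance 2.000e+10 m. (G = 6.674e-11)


F = G*m1*m2/r^2 = 6.674e-11 * 2.100e+25 * 3.600e+25 / (2.000e+10)^2 = 6.674e-11 * 7.560e+50 / 4.000e+20 = 1.261e+20

1.261e+20 N


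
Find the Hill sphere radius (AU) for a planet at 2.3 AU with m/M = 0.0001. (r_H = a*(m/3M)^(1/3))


r_H = a * (m/3M)^(1/3) = 2.3 * (0.0001/3)^(1/3) = 0.074

0.074 AU


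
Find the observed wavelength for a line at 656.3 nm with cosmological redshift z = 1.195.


lam_obs = lam_emit * (1 + z) = 656.3 * (1 + 1.195) = 1440.5785

1440.5785 nm


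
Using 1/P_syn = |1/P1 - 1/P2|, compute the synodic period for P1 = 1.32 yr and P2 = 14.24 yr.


1/P_syn = |1/P1 - 1/P2| = |1/1.32 - 1/14.24| => P_syn = 1.4549

1.4549 years


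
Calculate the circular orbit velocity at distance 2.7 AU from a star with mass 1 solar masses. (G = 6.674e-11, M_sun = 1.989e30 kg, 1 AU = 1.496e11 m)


v = sqrt(GM/r) = sqrt(6.674e-11 * 1.989e+30 / 4.039e+11) = 18128.5394

18128.5394 m/s


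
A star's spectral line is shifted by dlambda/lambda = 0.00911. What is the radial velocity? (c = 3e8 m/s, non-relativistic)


v = (dlambda/lambda) * c = 0.00911 * 3e8 = 2.733e+06

2.733e+06 m/s


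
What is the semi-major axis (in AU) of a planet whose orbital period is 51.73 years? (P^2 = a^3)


a = P^(2/3) = 51.73^(2/3) = 13.8834

13.8834 AU


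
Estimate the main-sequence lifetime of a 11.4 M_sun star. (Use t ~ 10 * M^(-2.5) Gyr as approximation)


t = 10 * M^(-2.5) = 10 * 11.4^(-2.5) = 0.0228

0.0228 Gyr


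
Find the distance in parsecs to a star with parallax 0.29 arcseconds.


d = 1/p = 1/0.29 = 3.4483

3.4483 pc


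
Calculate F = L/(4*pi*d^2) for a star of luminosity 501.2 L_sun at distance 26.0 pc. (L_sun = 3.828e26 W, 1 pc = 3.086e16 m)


F = L / (4*pi*d^2) = 1.919e+29 / (4*pi*(8.024e+17)^2) = 2.372e-08

2.372e-08 W/m^2


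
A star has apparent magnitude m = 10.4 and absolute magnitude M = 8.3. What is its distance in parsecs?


d = 10^((m - M + 5)/5) = 10^((10.4 - 8.3 + 5)/5) = 26.3027

26.3027 pc


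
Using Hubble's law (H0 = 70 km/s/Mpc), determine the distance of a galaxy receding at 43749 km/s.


d = v / H0 = 43749 / 70 = 624.9857

624.9857 Mpc


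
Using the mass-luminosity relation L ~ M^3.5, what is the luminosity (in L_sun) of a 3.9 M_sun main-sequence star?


L/L_sun = (M/M_sun)^3.5 = 3.9^3.5 = 117.1456

117.1456 L_sun


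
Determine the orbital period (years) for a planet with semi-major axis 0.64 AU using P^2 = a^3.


P = a^(3/2) = 0.64^1.5 = 0.512

0.512 years


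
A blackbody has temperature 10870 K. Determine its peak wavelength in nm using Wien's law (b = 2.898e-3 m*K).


lam_max = b / T = 2.898e-3 / 10870 = 2.666e-07 m = 266.6053 nm

266.6053 nm


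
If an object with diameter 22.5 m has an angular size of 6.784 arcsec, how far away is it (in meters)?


D = size / theta_rad, theta_rad = 6.784 * pi/(180*3600) = 3.289e-05, D = 684103.4995

684103.4995 m


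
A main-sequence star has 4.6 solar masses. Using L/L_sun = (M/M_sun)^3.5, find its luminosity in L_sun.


L/L_sun = (M/M_sun)^3.5 = 4.6^3.5 = 208.7625

208.7625 L_sun


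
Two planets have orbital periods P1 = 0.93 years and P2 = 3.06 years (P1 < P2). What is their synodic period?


1/P_syn = |1/P1 - 1/P2| = |1/0.93 - 1/3.06| => P_syn = 1.3361

1.3361 years


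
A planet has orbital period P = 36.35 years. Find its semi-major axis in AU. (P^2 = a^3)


a = P^(2/3) = 36.35^(2/3) = 10.9733

10.9733 AU


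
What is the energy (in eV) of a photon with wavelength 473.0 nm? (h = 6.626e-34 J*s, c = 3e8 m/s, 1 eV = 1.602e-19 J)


E = hc/lambda = 6.626e-34 * 3e8 / 4.730e-07 = 4.203e-19 J = 2.6233 eV

2.6233 eV


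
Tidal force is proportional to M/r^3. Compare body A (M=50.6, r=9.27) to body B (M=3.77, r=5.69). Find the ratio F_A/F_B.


Ratio = (M1/r1^3) / (M2/r2^3) = (50.6/9.27^3) / (3.77/5.69^3) = 3.1039

3.1039


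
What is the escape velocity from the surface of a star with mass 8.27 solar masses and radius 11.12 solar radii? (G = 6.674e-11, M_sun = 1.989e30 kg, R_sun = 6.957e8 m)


M = 8.27 * 1.989e30 kg = 1.644903e+31 kg; R = 11.12 * 6.957e8 m = 7.736184e+09 m. v_esc = sqrt(2GM/R) = sqrt(2 * 6.674e-11 * 1.644903e+31 / 7.736184e+09) = 532739.4402

532739.4402 m/s


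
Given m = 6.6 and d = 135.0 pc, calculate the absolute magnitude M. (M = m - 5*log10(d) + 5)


M = m - 5*log10(d) + 5 = 6.6 - 5*log10(135.0) + 5 = 0.9483

0.9483


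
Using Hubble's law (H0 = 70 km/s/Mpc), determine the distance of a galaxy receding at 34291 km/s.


d = v / H0 = 34291 / 70 = 489.8714

489.8714 Mpc


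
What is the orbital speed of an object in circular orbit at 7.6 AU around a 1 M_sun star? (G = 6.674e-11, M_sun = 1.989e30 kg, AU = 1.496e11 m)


v = sqrt(GM/r) = sqrt(6.674e-11 * 1.989e+30 / 1.137e+12) = 10805.3266

10805.3266 m/s


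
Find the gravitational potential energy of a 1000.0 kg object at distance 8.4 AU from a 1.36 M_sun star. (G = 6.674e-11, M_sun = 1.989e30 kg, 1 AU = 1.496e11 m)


M = 1.36 * 1.989e30 kg = 2.70504e+30 kg; r = 8.4 AU * 1.496e11 m/AU = 1.25664e+12 m. U = -GM*m/r = -(6.674e-11 * 2.70504e+30 * 1000.0) / 1.25664e+12 = -1.437e+11

-1.437e+11 J


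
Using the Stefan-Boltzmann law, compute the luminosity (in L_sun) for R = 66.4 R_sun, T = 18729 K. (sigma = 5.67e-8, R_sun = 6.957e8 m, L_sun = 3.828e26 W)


R = 66.4 * 6.957e8 m = 4.619448e+10 m. L = 4*pi*R^2*sigma*T^4 = 4*pi*(4.619448e+10)^2 * 5.67e-8 * 18729^4 = 1.8708176e+32 W. L/L_sun = 1.8708176e+32 / 3.828e26 = 488719.3313

488719.3313 L_sun


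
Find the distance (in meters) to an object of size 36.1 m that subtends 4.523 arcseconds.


D = size / theta_rad, theta_rad = 4.523 * pi/(180*3600) = 2.193e-05, D = 1.646e+06

1.646e+06 m


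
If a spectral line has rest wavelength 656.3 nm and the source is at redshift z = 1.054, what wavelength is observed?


lam_obs = lam_emit * (1 + z) = 656.3 * (1 + 1.054) = 1348.0402

1348.0402 nm


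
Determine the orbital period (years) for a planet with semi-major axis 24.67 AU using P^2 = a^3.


P = a^(3/2) = 24.67^1.5 = 122.5332

122.5332 years


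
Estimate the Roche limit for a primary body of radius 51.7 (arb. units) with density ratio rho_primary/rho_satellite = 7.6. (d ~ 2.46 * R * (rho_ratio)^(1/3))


d_Roche = 2.46 * 51.7 * 7.6^(1/3) = 250.0519

250.0519


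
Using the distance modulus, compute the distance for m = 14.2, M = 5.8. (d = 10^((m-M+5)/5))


d = 10^((m - M + 5)/5) = 10^((14.2 - 5.8 + 5)/5) = 478.6301

478.6301 pc


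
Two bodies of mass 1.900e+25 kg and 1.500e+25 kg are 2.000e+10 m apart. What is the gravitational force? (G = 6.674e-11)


F = G*m1*m2/r^2 = 6.674e-11 * 1.900e+25 * 1.500e+25 / (2.000e+10)^2 = 6.674e-11 * 2.850e+50 / 4.000e+20 = 4.755e+19

4.755e+19 N


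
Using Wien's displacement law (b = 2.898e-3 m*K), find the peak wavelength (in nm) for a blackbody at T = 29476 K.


lam_max = b / T = 2.898e-3 / 29476 = 9.832e-08 m = 98.3173 nm

98.3173 nm


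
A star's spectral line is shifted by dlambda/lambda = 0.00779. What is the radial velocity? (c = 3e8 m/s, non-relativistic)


v = (dlambda/lambda) * c = 0.00779 * 3e8 = 2.337e+06

2.337e+06 m/s


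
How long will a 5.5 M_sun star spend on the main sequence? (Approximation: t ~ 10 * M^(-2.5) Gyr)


t = 10 * M^(-2.5) = 10 * 5.5^(-2.5) = 0.141

0.141 Gyr


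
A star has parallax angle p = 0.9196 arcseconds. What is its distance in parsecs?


d = 1/p = 1/0.9196 = 1.0874

1.0874 pc


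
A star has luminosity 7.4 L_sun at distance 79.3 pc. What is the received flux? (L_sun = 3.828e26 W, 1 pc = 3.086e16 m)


F = L / (4*pi*d^2) = 2.833e+27 / (4*pi*(2.447e+18)^2) = 3.764e-11

3.764e-11 W/m^2


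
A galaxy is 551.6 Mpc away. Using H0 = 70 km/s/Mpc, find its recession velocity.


v = H0 * d = 70 * 551.6 = 38612.0

38612.0 km/s


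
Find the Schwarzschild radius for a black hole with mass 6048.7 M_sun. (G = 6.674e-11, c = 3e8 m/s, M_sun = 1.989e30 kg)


M = 6048.7 * 1.989e30 kg = 1.20308643e+34 kg. rs = 2GM/c^2 = 2 * 6.674e-11 * 1.20308643e+34 / (3e8)^2 = 1.784e+07

1.784e+07 m


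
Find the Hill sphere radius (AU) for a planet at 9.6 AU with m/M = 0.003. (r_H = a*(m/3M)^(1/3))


r_H = a * (m/3M)^(1/3) = 9.6 * (0.003/3)^(1/3) = 0.96

0.96 AU


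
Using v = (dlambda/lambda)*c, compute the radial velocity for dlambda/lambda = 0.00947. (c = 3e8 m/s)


v = (dlambda/lambda) * c = 0.00947 * 3e8 = 2.841e+06

2.841e+06 m/s


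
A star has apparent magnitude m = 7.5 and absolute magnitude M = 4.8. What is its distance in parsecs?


d = 10^((m - M + 5)/5) = 10^((7.5 - 4.8 + 5)/5) = 34.6737

34.6737 pc


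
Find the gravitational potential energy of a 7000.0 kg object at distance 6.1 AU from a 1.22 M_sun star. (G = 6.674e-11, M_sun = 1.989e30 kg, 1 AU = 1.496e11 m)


M = 1.22 * 1.989e30 kg = 2.42658e+30 kg; r = 6.1 AU * 1.496e11 m/AU = 9.1256e+11 m. U = -GM*m/r = -(6.674e-11 * 2.42658e+30 * 7000.0) / 9.1256e+11 = -1.242e+12

-1.242e+12 J


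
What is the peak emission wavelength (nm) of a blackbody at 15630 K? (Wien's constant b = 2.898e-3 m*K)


lam_max = b / T = 2.898e-3 / 15630 = 1.854e-07 m = 185.4127 nm

185.4127 nm


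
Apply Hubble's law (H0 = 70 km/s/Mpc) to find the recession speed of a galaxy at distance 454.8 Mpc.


v = H0 * d = 70 * 454.8 = 31836.0

31836.0 km/s


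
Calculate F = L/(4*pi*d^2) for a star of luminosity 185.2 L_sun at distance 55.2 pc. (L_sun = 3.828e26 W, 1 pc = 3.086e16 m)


F = L / (4*pi*d^2) = 7.089e+28 / (4*pi*(1.703e+18)^2) = 1.944e-09

1.944e-09 W/m^2


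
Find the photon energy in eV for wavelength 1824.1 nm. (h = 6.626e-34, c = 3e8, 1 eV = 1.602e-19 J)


E = hc/lambda = 6.626e-34 * 3e8 / 1.824e-06 = 1.090e-19 J = 0.6802 eV

0.6802 eV


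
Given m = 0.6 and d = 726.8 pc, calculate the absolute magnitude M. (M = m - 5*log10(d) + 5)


M = m - 5*log10(d) + 5 = 0.6 - 5*log10(726.8) + 5 = -8.7071

-8.7071


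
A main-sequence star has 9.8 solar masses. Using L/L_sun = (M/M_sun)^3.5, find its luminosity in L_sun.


L/L_sun = (M/M_sun)^3.5 = 9.8^3.5 = 2946.397

2946.397 L_sun


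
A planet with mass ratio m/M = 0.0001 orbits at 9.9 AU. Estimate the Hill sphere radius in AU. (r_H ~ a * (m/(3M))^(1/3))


r_H = a * (m/3M)^(1/3) = 9.9 * (0.0001/3)^(1/3) = 0.3186

0.3186 AU


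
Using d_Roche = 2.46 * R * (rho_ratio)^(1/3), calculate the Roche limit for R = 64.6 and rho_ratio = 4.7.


d_Roche = 2.46 * 64.6 * 4.7^(1/3) = 266.1952

266.1952


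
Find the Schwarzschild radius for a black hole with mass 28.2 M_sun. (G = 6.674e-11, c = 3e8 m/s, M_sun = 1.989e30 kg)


M = 28.2 * 1.989e30 kg = 5.60898e+31 kg. rs = 2GM/c^2 = 2 * 6.674e-11 * 5.60898e+31 / (3e8)^2 = 83187.4056

83187.4056 m


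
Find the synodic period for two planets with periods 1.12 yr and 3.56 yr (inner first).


1/P_syn = |1/P1 - 1/P2| = |1/1.12 - 1/3.56| => P_syn = 1.6341

1.6341 years


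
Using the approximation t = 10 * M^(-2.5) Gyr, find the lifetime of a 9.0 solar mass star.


t = 10 * M^(-2.5) = 10 * 9.0^(-2.5) = 0.0412

0.0412 Gyr


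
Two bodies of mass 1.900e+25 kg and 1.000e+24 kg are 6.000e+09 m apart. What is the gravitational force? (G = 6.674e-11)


F = G*m1*m2/r^2 = 6.674e-11 * 1.900e+25 * 1.000e+24 / (6.000e+09)^2 = 6.674e-11 * 1.900e+49 / 3.600e+19 = 3.522e+19

3.522e+19 N


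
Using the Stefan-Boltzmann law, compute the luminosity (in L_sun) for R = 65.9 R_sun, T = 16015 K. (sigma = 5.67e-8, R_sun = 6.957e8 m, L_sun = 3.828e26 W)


R = 65.9 * 6.957e8 m = 4.584663e+10 m. L = 4*pi*R^2*sigma*T^4 = 4*pi*(4.584663e+10)^2 * 5.67e-8 * 16015^4 = 9.851798732e+31 W. L/L_sun = 9.851798732e+31 / 3.828e26 = 257361.5134

257361.5134 L_sun


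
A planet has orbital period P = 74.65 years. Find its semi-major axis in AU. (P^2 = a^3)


a = P^(2/3) = 74.65^(2/3) = 17.7291

17.7291 AU


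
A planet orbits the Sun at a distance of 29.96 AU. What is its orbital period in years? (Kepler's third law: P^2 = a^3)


P = a^(3/2) = 29.96^1.5 = 163.9882

163.9882 years


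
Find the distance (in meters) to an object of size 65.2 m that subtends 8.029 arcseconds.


D = size / theta_rad, theta_rad = 8.029 * pi/(180*3600) = 3.893e-05, D = 1.675e+06

1.675e+06 m


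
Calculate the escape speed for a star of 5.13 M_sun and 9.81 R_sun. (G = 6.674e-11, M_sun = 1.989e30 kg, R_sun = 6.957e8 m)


M = 5.13 * 1.989e30 kg = 1.020357e+31 kg; R = 9.81 * 6.957e8 m = 6.824817e+09 m. v_esc = sqrt(2GM/R) = sqrt(2 * 6.674e-11 * 1.020357e+31 / 6.824817e+09) = 446723.3647

446723.3647 m/s


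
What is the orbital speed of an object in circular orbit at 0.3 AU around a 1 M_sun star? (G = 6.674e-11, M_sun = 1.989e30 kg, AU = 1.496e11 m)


v = sqrt(GM/r) = sqrt(6.674e-11 * 1.989e+30 / 4.488e+10) = 54385.6181

54385.6181 m/s


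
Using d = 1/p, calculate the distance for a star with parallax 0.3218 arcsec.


d = 1/p = 1/0.3218 = 3.1075

3.1075 pc


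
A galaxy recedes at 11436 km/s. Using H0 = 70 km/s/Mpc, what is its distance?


d = v / H0 = 11436 / 70 = 163.3714

163.3714 Mpc


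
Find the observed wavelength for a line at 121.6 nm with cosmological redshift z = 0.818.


lam_obs = lam_emit * (1 + z) = 121.6 * (1 + 0.818) = 221.0688

221.0688 nm


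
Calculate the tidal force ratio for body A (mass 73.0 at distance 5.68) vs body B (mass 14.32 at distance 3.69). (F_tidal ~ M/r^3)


Ratio = (M1/r1^3) / (M2/r2^3) = (73.0/5.68^3) / (14.32/3.69^3) = 1.3977

1.3977


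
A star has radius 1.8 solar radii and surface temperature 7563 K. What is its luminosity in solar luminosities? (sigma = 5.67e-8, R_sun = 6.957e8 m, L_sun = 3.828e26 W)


R = 1.8 * 6.957e8 m = 1.25226e+09 m. L = 4*pi*R^2*sigma*T^4 = 4*pi*(1.25226e+09)^2 * 5.67e-8 * 7563^4 = 3.655597246e+27 W. L/L_sun = 3.655597246e+27 / 3.828e26 = 9.5496

9.5496 L_sun


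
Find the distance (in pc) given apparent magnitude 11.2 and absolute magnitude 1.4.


d = 10^((m - M + 5)/5) = 10^((11.2 - 1.4 + 5)/5) = 912.0108

912.0108 pc


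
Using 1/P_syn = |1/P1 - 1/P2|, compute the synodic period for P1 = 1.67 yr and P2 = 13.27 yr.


1/P_syn = |1/P1 - 1/P2| = |1/1.67 - 1/13.27| => P_syn = 1.9104

1.9104 years


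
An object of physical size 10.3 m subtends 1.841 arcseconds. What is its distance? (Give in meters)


D = size / theta_rad, theta_rad = 1.841 * pi/(180*3600) = 8.925e-06, D = 1.154e+06

1.154e+06 m


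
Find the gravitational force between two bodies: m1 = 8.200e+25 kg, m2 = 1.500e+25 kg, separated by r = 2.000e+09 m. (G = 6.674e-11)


F = G*m1*m2/r^2 = 6.674e-11 * 8.200e+25 * 1.500e+25 / (2.000e+09)^2 = 6.674e-11 * 1.230e+51 / 4.000e+18 = 2.052e+22

2.052e+22 N


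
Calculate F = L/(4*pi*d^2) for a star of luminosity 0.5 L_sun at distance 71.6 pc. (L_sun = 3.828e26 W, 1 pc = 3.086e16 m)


F = L / (4*pi*d^2) = 1.914e+26 / (4*pi*(2.210e+18)^2) = 3.120e-12

3.120e-12 W/m^2


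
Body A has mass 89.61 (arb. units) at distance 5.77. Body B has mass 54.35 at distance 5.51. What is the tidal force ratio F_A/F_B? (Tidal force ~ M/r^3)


Ratio = (M1/r1^3) / (M2/r2^3) = (89.61/5.77^3) / (54.35/5.51^3) = 1.4358

1.4358


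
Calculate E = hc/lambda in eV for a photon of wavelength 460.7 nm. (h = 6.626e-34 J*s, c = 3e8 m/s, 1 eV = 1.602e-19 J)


E = hc/lambda = 6.626e-34 * 3e8 / 4.607e-07 = 4.315e-19 J = 2.6933 eV

2.6933 eV


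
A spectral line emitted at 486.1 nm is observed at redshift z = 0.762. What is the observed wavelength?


lam_obs = lam_emit * (1 + z) = 486.1 * (1 + 0.762) = 856.5082

856.5082 nm


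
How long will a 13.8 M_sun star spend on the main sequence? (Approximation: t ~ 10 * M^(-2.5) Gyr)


t = 10 * M^(-2.5) = 10 * 13.8^(-2.5) = 0.0141

0.0141 Gyr


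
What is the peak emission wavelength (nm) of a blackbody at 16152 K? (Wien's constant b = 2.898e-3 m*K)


lam_max = b / T = 2.898e-3 / 16152 = 1.794e-07 m = 179.4205 nm

179.4205 nm


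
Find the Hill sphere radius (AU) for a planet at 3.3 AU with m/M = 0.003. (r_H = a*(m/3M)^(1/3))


r_H = a * (m/3M)^(1/3) = 3.3 * (0.003/3)^(1/3) = 0.33

0.33 AU


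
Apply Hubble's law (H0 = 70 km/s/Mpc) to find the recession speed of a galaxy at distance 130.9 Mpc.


v = H0 * d = 70 * 130.9 = 9163.0

9163.0 km/s


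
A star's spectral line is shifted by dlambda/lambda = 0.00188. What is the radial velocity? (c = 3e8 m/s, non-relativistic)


v = (dlambda/lambda) * c = 0.00188 * 3e8 = 564000.0

564000.0 m/s


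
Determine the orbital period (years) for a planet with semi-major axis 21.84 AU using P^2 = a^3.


P = a^(3/2) = 21.84^1.5 = 102.0655

102.0655 years


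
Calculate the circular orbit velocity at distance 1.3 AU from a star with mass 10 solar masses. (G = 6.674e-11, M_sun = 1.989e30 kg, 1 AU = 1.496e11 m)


v = sqrt(GM/r) = sqrt(6.674e-11 * 1.989e+31 / 1.945e+11) = 82617.6847

82617.6847 m/s


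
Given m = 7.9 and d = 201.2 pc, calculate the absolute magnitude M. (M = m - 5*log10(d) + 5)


M = m - 5*log10(d) + 5 = 7.9 - 5*log10(201.2) + 5 = 1.3819

1.3819


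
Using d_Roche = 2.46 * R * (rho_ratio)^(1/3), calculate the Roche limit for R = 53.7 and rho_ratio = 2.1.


d_Roche = 2.46 * 53.7 * 2.1^(1/3) = 169.1671

169.1671


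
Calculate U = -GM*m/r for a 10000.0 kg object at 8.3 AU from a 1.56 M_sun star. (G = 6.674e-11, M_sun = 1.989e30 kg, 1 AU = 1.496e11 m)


M = 1.56 * 1.989e30 kg = 3.10284e+30 kg; r = 8.3 AU * 1.496e11 m/AU = 1.24168e+12 m. U = -GM*m/r = -(6.674e-11 * 3.10284e+30 * 10000.0) / 1.24168e+12 = -1.668e+12

-1.668e+12 J


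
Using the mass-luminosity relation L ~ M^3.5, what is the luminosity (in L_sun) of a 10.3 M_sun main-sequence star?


L/L_sun = (M/M_sun)^3.5 = 10.3^3.5 = 3506.9558

3506.9558 L_sun


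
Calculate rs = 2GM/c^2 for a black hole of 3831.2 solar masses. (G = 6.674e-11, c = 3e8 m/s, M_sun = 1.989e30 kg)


M = 3831.2 * 1.989e30 kg = 7.6202568e+33 kg. rs = 2GM/c^2 = 2 * 6.674e-11 * 7.6202568e+33 / (3e8)^2 = 1.130e+07

1.130e+07 m


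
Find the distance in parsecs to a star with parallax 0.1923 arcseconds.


d = 1/p = 1/0.1923 = 5.2002

5.2002 pc


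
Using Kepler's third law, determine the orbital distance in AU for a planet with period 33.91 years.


a = P^(2/3) = 33.91^(2/3) = 10.4766

10.4766 AU


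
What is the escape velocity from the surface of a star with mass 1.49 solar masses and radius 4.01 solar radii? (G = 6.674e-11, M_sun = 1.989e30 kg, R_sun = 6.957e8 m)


M = 1.49 * 1.989e30 kg = 2.96361e+30 kg; R = 4.01 * 6.957e8 m = 2.789757e+09 m. v_esc = sqrt(2GM/R) = sqrt(2 * 6.674e-11 * 2.96361e+30 / 2.789757e+09) = 376561.0851

376561.0851 m/s


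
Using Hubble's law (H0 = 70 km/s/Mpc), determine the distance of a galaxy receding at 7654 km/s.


d = v / H0 = 7654 / 70 = 109.3429

109.3429 Mpc


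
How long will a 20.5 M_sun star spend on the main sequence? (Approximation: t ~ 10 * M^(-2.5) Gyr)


t = 10 * M^(-2.5) = 10 * 20.5^(-2.5) = 0.0053

0.0053 Gyr


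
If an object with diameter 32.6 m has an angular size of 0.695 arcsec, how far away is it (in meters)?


D = size / theta_rad, theta_rad = 0.695 * pi/(180*3600) = 3.369e-06, D = 9.675e+06

9.675e+06 m


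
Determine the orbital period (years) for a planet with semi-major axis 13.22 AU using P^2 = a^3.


P = a^(3/2) = 13.22^1.5 = 48.067

48.067 years


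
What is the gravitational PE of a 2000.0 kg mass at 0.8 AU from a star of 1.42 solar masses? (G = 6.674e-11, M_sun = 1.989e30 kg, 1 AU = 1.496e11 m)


M = 1.42 * 1.989e30 kg = 2.82438e+30 kg; r = 0.8 AU * 1.496e11 m/AU = 1.1968e+11 m. U = -GM*m/r = -(6.674e-11 * 2.82438e+30 * 2000.0) / 1.1968e+11 = -3.150e+12

-3.150e+12 J


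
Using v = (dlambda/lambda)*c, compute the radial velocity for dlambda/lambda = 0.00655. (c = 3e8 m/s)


v = (dlambda/lambda) * c = 0.00655 * 3e8 = 1.965e+06

1.965e+06 m/s


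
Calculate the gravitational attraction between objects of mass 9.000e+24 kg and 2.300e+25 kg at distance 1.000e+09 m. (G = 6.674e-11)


F = G*m1*m2/r^2 = 6.674e-11 * 9.000e+24 * 2.300e+25 / (1.000e+09)^2 = 6.674e-11 * 2.070e+50 / 1.000e+18 = 1.382e+22

1.382e+22 N


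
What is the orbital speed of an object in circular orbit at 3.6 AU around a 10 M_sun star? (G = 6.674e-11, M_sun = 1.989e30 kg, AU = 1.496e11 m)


v = sqrt(GM/r) = sqrt(6.674e-11 * 1.989e+31 / 5.386e+11) = 49647.0497

49647.0497 m/s


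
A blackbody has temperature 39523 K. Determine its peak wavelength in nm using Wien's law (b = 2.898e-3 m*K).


lam_max = b / T = 2.898e-3 / 39523 = 7.332e-08 m = 73.3244 nm

73.3244 nm


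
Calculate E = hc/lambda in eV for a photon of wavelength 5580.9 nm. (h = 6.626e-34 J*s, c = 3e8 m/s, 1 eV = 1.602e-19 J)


E = hc/lambda = 6.626e-34 * 3e8 / 5.581e-06 = 3.562e-20 J = 0.2223 eV

0.2223 eV


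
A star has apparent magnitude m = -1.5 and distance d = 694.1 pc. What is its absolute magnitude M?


M = m - 5*log10(d) + 5 = -1.5 - 5*log10(694.1) + 5 = -10.7071

-10.7071


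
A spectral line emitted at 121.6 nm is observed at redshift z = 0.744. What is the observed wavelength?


lam_obs = lam_emit * (1 + z) = 121.6 * (1 + 0.744) = 212.0704

212.0704 nm


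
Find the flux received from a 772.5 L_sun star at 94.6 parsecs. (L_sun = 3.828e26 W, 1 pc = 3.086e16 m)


F = L / (4*pi*d^2) = 2.957e+29 / (4*pi*(2.919e+18)^2) = 2.761e-09

2.761e-09 W/m^2


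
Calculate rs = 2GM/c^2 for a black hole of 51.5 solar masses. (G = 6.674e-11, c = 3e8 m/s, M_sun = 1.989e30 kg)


M = 51.5 * 1.989e30 kg = 1.024335e+32 kg. rs = 2GM/c^2 = 2 * 6.674e-11 * 1.024335e+32 / (3e8)^2 = 151920.262

151920.262 m


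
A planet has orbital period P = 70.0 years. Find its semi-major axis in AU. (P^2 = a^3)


a = P^(2/3) = 70.0^(2/3) = 16.985

16.985 AU


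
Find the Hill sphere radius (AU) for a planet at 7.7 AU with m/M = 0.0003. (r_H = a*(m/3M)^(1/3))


r_H = a * (m/3M)^(1/3) = 7.7 * (0.0003/3)^(1/3) = 0.3574

0.3574 AU


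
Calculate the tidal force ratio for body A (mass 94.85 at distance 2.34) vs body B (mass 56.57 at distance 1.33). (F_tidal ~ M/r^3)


Ratio = (M1/r1^3) / (M2/r2^3) = (94.85/2.34^3) / (56.57/1.33^3) = 0.3079

0.3079


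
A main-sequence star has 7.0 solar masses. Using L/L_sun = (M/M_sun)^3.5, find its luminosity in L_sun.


L/L_sun = (M/M_sun)^3.5 = 7.0^3.5 = 907.4927

907.4927 L_sun


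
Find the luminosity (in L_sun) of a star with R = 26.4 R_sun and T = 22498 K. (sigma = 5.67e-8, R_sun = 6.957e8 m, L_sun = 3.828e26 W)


R = 26.4 * 6.957e8 m = 1.836648e+10 m. L = 4*pi*R^2*sigma*T^4 = 4*pi*(1.836648e+10)^2 * 5.67e-8 * 22498^4 = 6.157727034e+31 W. L/L_sun = 6.157727034e+31 / 3.828e26 = 160860.1628

160860.1628 L_sun


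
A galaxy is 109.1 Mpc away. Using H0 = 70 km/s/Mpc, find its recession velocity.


v = H0 * d = 70 * 109.1 = 7637.0

7637.0 km/s


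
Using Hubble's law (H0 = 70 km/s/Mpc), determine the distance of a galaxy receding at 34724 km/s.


d = v / H0 = 34724 / 70 = 496.0571

496.0571 Mpc


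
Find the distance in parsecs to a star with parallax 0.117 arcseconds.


d = 1/p = 1/0.117 = 8.547

8.547 pc


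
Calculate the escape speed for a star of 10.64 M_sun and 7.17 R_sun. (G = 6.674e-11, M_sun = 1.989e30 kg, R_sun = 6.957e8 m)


M = 10.64 * 1.989e30 kg = 2.116296e+31 kg; R = 7.17 * 6.957e8 m = 4.988169e+09 m. v_esc = sqrt(2GM/R) = sqrt(2 * 6.674e-11 * 2.116296e+31 / 4.988169e+09) = 752533.3044

752533.3044 m/s


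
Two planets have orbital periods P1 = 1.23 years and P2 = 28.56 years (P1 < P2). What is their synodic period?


1/P_syn = |1/P1 - 1/P2| = |1/1.23 - 1/28.56| => P_syn = 1.2854

1.2854 years


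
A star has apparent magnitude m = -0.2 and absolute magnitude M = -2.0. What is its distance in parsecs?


d = 10^((m - M + 5)/5) = 10^((-0.2 - -2.0 + 5)/5) = 22.9087

22.9087 pc


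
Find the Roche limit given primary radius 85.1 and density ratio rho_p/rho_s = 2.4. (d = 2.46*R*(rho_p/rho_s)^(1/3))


d_Roche = 2.46 * 85.1 * 2.4^(1/3) = 280.2862

280.2862


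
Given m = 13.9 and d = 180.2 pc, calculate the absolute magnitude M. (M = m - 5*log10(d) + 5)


M = m - 5*log10(d) + 5 = 13.9 - 5*log10(180.2) + 5 = 7.6212

7.6212


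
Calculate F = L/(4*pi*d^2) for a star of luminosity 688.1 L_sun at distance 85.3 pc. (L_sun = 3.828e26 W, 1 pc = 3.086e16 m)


F = L / (4*pi*d^2) = 2.634e+29 / (4*pi*(2.632e+18)^2) = 3.025e-09

3.025e-09 W/m^2


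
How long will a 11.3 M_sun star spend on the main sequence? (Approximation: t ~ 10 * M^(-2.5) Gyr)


t = 10 * M^(-2.5) = 10 * 11.3^(-2.5) = 0.0233

0.0233 Gyr


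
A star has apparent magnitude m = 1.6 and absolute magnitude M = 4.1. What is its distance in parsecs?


d = 10^((m - M + 5)/5) = 10^((1.6 - 4.1 + 5)/5) = 3.1623

3.1623 pc


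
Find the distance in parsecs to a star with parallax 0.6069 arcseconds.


d = 1/p = 1/0.6069 = 1.6477

1.6477 pc


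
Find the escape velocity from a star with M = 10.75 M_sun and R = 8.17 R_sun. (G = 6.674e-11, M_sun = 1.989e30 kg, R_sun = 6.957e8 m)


M = 10.75 * 1.989e30 kg = 2.138175e+31 kg; R = 8.17 * 6.957e8 m = 5.683869e+09 m. v_esc = sqrt(2GM/R) = sqrt(2 * 6.674e-11 * 2.138175e+31 / 5.683869e+09) = 708610.6786

708610.6786 m/s


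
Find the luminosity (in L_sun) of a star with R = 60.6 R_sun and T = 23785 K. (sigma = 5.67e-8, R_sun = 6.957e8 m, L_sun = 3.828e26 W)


R = 60.6 * 6.957e8 m = 4.215942e+10 m. L = 4*pi*R^2*sigma*T^4 = 4*pi*(4.215942e+10)^2 * 5.67e-8 * 23785^4 = 4.053169827e+32 W. L/L_sun = 4.053169827e+32 / 3.828e26 = 1.059e+06

1.059e+06 L_sun


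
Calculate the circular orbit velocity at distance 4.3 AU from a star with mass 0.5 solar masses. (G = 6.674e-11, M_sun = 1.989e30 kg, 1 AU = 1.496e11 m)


v = sqrt(GM/r) = sqrt(6.674e-11 * 9.945e+29 / 6.433e+11) = 10157.7021

10157.7021 m/s


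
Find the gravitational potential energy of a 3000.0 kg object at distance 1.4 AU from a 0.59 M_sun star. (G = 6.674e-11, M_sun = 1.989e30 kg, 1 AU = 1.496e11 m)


M = 0.59 * 1.989e30 kg = 1.17351e+30 kg; r = 1.4 AU * 1.496e11 m/AU = 2.0944e+11 m. U = -GM*m/r = -(6.674e-11 * 1.17351e+30 * 3000.0) / 2.0944e+11 = -1.122e+12

-1.122e+12 J


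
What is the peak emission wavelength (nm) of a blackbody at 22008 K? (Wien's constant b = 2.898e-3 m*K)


lam_max = b / T = 2.898e-3 / 22008 = 1.317e-07 m = 131.6794 nm

131.6794 nm


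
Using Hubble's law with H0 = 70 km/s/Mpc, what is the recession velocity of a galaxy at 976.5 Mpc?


v = H0 * d = 70 * 976.5 = 68355.0

68355.0 km/s


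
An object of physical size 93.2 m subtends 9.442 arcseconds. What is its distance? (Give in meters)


D = size / theta_rad, theta_rad = 9.442 * pi/(180*3600) = 4.578e-05, D = 2.036e+06

2.036e+06 m


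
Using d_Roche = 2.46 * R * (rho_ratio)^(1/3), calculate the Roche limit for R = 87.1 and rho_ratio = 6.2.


d_Roche = 2.46 * 87.1 * 6.2^(1/3) = 393.626

393.626


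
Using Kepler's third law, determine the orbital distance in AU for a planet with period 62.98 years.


a = P^(2/3) = 62.98^(2/3) = 15.8295

15.8295 AU


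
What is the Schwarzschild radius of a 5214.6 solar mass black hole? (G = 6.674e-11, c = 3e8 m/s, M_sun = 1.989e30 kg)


M = 5214.6 * 1.989e30 kg = 1.03718394e+34 kg. rs = 2GM/c^2 = 2 * 6.674e-11 * 1.03718394e+34 / (3e8)^2 = 1.538e+07

1.538e+07 m


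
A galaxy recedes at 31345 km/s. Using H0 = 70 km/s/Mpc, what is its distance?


d = v / H0 = 31345 / 70 = 447.7857

447.7857 Mpc


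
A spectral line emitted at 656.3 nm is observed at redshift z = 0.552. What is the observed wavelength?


lam_obs = lam_emit * (1 + z) = 656.3 * (1 + 0.552) = 1018.5776

1018.5776 nm


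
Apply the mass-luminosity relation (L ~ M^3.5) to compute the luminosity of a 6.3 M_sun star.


L/L_sun = (M/M_sun)^3.5 = 6.3^3.5 = 627.613

627.613 L_sun


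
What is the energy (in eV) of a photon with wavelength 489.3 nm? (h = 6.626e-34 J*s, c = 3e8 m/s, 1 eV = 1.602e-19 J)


E = hc/lambda = 6.626e-34 * 3e8 / 4.893e-07 = 4.063e-19 J = 2.5359 eV

2.5359 eV


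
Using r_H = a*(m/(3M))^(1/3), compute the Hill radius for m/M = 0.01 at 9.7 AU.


r_H = a * (m/3M)^(1/3) = 9.7 * (0.01/3)^(1/3) = 1.449

1.449 AU


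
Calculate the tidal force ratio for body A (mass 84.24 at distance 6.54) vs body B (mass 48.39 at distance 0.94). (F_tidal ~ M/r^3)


Ratio = (M1/r1^3) / (M2/r2^3) = (84.24/6.54^3) / (48.39/0.94^3) = 0.0052

0.0052


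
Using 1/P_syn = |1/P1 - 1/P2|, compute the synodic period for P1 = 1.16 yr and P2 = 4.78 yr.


1/P_syn = |1/P1 - 1/P2| = |1/1.16 - 1/4.78| => P_syn = 1.5317

1.5317 years


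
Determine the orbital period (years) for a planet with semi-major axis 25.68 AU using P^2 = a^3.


P = a^(3/2) = 25.68^1.5 = 130.1345

130.1345 years


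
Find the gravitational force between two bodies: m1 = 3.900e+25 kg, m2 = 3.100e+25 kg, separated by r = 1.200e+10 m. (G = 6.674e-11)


F = G*m1*m2/r^2 = 6.674e-11 * 3.900e+25 * 3.100e+25 / (1.200e+10)^2 = 6.674e-11 * 1.209e+51 / 1.440e+20 = 5.603e+20

5.603e+20 N


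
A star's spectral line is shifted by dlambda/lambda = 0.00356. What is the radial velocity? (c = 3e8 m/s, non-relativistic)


v = (dlambda/lambda) * c = 0.00356 * 3e8 = 1.068e+06

1.068e+06 m/s


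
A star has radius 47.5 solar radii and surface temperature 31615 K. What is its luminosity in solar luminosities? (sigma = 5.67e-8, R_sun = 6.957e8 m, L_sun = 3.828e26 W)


R = 47.5 * 6.957e8 m = 3.304575e+10 m. L = 4*pi*R^2*sigma*T^4 = 4*pi*(3.304575e+10)^2 * 5.67e-8 * 31615^4 = 7.773147226e+32 W. L/L_sun = 7.773147226e+32 / 3.828e26 = 2.031e+06

2.031e+06 L_sun


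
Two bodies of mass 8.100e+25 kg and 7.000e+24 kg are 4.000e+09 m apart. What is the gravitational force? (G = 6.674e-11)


F = G*m1*m2/r^2 = 6.674e-11 * 8.100e+25 * 7.000e+24 / (4.000e+09)^2 = 6.674e-11 * 5.670e+50 / 1.600e+19 = 2.365e+21

2.365e+21 N


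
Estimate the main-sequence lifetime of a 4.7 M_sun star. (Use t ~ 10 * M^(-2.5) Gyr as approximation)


t = 10 * M^(-2.5) = 10 * 4.7^(-2.5) = 0.2088

0.2088 Gyr


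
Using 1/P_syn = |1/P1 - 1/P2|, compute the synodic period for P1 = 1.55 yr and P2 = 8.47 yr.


1/P_syn = |1/P1 - 1/P2| = |1/1.55 - 1/8.47| => P_syn = 1.8972

1.8972 years


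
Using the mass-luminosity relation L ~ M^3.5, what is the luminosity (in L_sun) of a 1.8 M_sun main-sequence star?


L/L_sun = (M/M_sun)^3.5 = 1.8^3.5 = 7.8244

7.8244 L_sun


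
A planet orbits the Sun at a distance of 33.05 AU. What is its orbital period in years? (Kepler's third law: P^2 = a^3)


P = a^(3/2) = 33.05^1.5 = 190.0016

190.0016 years


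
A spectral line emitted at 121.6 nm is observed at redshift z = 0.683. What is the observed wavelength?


lam_obs = lam_emit * (1 + z) = 121.6 * (1 + 0.683) = 204.6528

204.6528 nm


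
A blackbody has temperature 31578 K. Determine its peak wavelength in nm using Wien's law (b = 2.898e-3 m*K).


lam_max = b / T = 2.898e-3 / 31578 = 9.177e-08 m = 91.7728 nm

91.7728 nm


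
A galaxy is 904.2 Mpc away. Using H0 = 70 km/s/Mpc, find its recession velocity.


v = H0 * d = 70 * 904.2 = 63294.0

63294.0 km/s


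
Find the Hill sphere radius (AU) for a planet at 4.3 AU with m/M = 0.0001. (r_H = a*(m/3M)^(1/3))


r_H = a * (m/3M)^(1/3) = 4.3 * (0.0001/3)^(1/3) = 0.1384

0.1384 AU


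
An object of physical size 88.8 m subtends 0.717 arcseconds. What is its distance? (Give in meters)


D = size / theta_rad, theta_rad = 0.717 * pi/(180*3600) = 3.476e-06, D = 2.555e+07

2.555e+07 m


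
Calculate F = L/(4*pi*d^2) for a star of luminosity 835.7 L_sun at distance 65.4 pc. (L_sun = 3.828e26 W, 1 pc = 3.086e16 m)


F = L / (4*pi*d^2) = 3.199e+29 / (4*pi*(2.018e+18)^2) = 6.250e-09

6.250e-09 W/m^2


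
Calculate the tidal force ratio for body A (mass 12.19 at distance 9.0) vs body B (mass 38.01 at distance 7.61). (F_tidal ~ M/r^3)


Ratio = (M1/r1^3) / (M2/r2^3) = (12.19/9.0^3) / (38.01/7.61^3) = 0.1939

0.1939


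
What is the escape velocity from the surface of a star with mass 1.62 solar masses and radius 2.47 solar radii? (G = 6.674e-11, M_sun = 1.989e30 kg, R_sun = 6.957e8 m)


M = 1.62 * 1.989e30 kg = 3.22218e+30 kg; R = 2.47 * 6.957e8 m = 1.718379e+09 m. v_esc = sqrt(2GM/R) = sqrt(2 * 6.674e-11 * 3.22218e+30 / 1.718379e+09) = 500291.9553

500291.9553 m/s


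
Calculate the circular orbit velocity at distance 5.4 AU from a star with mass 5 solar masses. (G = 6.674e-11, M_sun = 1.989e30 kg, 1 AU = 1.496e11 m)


v = sqrt(GM/r) = sqrt(6.674e-11 * 9.945e+30 / 8.078e+11) = 28663.7375

28663.7375 m/s


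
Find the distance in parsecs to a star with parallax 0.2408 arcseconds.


d = 1/p = 1/0.2408 = 4.1528

4.1528 pc


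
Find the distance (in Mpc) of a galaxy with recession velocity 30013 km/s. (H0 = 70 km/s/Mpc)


d = v / H0 = 30013 / 70 = 428.7571

428.7571 Mpc


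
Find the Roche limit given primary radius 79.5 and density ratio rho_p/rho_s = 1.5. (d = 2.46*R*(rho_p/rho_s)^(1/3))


d_Roche = 2.46 * 79.5 * 1.5^(1/3) = 223.8718

223.8718
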